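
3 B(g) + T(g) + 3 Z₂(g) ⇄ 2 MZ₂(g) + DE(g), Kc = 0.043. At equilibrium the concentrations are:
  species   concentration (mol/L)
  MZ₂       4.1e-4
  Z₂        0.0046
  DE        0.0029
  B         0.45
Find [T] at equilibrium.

At equilibrium, Kc = [MZ₂]²·[DE] / ([B]³·[T]·[Z₂]³) = 0.043.
(4.1e-4)²·(0.0029) / ((0.45)³·([T])·(0.0046)³) = 0.043
[T] = 1.28 = 1.3 mol/L

[T] = 1.3 mol/L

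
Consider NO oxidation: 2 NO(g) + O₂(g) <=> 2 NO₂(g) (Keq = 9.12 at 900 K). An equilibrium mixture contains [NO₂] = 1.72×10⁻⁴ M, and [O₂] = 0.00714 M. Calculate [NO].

[NO] = 6.74×10⁻⁴ M

At equilibrium, Keq = [NO₂]² / ([NO]²·[O₂]) = 9.12.
(1.72×10⁻⁴)² / (([NO])²·(0.00714)) = 9.12
[NO]² = 4.54×10⁻⁷ ⇒ [NO] = 6.74×10⁻⁴ M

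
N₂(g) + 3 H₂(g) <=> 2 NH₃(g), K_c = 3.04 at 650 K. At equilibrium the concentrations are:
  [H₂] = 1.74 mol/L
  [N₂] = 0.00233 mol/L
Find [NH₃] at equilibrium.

[NH₃] = 0.193 mol/L

At equilibrium, K_c = [NH₃]² / ([N₂]·[H₂]³) = 3.04.
([NH₃])² / ((0.00233)·(1.74)³) = 3.04
[NH₃]² = 0.0373 ⇒ [NH₃] = 0.193 mol/L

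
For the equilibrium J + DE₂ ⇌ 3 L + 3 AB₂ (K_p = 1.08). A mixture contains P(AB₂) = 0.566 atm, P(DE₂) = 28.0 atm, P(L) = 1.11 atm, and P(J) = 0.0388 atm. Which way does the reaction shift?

forward (toward products)

Q_p = P(L)³·P(AB₂)³ / (P(J)·P(DE₂)) = (1.11)³·(0.566)³ / ((0.0388)·(28.0)) = 0.228
Q_p = 0.228 < K_p = 1.08, so the forward reaction proceeds.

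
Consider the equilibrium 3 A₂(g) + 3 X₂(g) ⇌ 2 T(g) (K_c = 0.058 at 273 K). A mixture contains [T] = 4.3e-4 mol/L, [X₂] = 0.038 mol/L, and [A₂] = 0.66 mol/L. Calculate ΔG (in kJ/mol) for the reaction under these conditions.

ΔG = -3.63 kJ/mol

Q_c = [T]² / ([A₂]³·[X₂]³) = (4.3e-4)² / ((0.66)³·(0.038)³) = 0.0117
ΔG = RT ln(Q_c/K_c) = (8.314 J mol⁻¹ K⁻¹)(273 K) × ln(0.0117/0.058)
   = (2.270 kJ/mol)(-1.601) = -3.63 kJ/mol
ΔG < 0, so the forward reaction is spontaneous (proceeds forward).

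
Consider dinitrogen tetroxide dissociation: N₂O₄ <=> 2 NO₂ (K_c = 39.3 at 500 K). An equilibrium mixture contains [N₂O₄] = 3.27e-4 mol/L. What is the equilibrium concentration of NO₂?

[NO₂] = 0.113 mol/L

At equilibrium, K_c = [NO₂]² / [N₂O₄] = 39.3.
([NO₂])² / (3.27e-4) = 39.3
[NO₂]² = 0.0129 ⇒ [NO₂] = 0.113 mol/L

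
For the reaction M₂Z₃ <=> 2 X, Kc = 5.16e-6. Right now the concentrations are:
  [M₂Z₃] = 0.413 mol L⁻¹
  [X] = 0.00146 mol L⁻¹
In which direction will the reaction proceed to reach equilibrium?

neither direction; the system is at equilibrium

Qc = [X]² / [M₂Z₃] = (0.00146)² / (0.413) = 5.16e-6
Qc = 5.16e-6 = Kc, so the system is already at equilibrium.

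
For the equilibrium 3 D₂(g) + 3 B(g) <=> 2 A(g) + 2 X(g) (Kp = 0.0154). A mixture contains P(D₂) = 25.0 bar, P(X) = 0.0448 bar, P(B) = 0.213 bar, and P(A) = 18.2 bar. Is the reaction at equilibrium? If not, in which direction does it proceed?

Qp = P(A)²·P(X)² / (P(D₂)³·P(B)³) = (18.2)²·(0.0448)² / ((25.0)³·(0.213)³) = 0.00440
Qp = 0.00440 < Kp = 0.0154, so the forward reaction proceeds.

toward products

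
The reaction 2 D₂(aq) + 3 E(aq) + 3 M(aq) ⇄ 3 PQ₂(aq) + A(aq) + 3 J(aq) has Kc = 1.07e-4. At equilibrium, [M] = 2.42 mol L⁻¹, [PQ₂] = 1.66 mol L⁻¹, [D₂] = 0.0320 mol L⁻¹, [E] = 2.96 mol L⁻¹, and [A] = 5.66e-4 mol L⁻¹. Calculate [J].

[J] = 0.250 mol L⁻¹

At equilibrium, Kc = [PQ₂]³·[A]·[J]³ / ([D₂]²·[E]³·[M]³) = 1.07e-4.
(1.66)³·(5.66e-4)·([J])³ / ((0.0320)²·(2.96)³·(2.42)³) = 1.07e-4
[J]³ = 0.0156 ⇒ [J] = 0.250 mol L⁻¹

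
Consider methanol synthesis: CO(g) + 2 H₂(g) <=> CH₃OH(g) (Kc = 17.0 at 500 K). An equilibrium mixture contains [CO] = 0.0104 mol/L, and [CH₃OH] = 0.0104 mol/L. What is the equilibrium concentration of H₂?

[H₂] = 0.243 mol/L

At equilibrium, Kc = [CH₃OH] / ([CO]·[H₂]²) = 17.0.
(0.0104) / ((0.0104)·([H₂])²) = 17.0
[H₂]² = 0.0588 ⇒ [H₂] = 0.243 mol/L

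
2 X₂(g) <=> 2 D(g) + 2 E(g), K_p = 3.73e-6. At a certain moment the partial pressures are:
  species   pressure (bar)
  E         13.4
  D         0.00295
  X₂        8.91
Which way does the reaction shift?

Q_p = P(D)²·P(E)² / P(X₂)² = (0.00295)²·(13.4)² / (8.91)² = 1.97e-5
Q_p = 1.97e-5 > K_p = 3.73e-6, so the reverse reaction proceeds.

reverse (toward reactants)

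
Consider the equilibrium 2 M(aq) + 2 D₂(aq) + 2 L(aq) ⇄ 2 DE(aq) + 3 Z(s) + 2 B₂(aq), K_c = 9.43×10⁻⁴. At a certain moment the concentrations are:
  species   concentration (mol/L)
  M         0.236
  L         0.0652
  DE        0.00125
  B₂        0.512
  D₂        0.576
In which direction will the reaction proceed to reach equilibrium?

in the reverse direction

(Z is a pure solid — omitted from Q_c.)
Q_c = [DE]²·[B₂]² / ([M]²·[D₂]²·[L]²) = (0.00125)²·(0.512)² / ((0.236)²·(0.576)²·(0.0652)²) = 0.00521
Q_c = 0.00521 > K_c = 9.43×10⁻⁴, so the reverse reaction proceeds.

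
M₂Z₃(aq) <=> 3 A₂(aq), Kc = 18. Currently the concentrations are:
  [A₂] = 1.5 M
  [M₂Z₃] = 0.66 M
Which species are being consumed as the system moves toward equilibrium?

Qc = [A₂]³ / [M₂Z₃] = (1.5)³ / (0.66) = 5.1
Qc = 5.1 < Kc = 18: net forward reaction.

M₂Z₃ (reactants)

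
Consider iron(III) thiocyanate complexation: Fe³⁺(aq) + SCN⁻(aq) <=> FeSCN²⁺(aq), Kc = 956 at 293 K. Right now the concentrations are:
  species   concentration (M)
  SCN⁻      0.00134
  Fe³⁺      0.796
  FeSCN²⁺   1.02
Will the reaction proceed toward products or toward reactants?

at equilibrium

Qc = [FeSCN²⁺] / ([Fe³⁺]·[SCN⁻]) = (1.02) / ((0.796)·(0.00134)) = 956
Qc = 956 = Kc, so the system is already at equilibrium.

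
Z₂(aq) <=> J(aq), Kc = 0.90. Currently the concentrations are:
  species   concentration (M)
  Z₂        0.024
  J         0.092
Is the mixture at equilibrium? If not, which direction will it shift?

Qc = [J] / [Z₂] = (0.092) / (0.024) = 3.8
Qc = 3.8 > Kc = 0.90: net reverse reaction.

no; Q > K, reaction proceeds in reverse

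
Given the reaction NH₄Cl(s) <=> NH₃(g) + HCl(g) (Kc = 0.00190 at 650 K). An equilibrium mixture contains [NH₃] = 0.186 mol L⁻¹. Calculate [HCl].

(NH₄Cl is a pure solid — omitted from Kc.)
At equilibrium, Kc = [NH₃]·[HCl] = 0.00190.
(0.186)·([HCl]) = 0.00190
[HCl] = 0.0102 mol L⁻¹

[HCl] = 0.0102 mol L⁻¹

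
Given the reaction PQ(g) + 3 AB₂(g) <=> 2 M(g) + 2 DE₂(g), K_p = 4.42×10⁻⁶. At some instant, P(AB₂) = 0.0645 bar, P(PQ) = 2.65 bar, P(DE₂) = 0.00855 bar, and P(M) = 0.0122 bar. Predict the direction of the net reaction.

Q_p = P(M)²·P(DE₂)² / (P(PQ)·P(AB₂)³) = (0.0122)²·(0.00855)² / ((2.65)·(0.0645)³) = 1.53×10⁻⁵
Q_p = 1.53×10⁻⁵ > K_p = 4.42×10⁻⁶, so the reverse reaction proceeds.

to the left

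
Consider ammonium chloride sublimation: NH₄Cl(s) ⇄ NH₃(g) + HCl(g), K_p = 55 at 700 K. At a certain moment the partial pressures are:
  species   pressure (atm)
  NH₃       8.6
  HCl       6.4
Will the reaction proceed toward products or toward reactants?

(NH₄Cl is a pure solid — omitted from Q_p.)
Q_p = P(NH₃)·P(HCl) = (8.6)·(6.4) = 55
Q_p = 55 = K_p, so the system is already at equilibrium.

at equilibrium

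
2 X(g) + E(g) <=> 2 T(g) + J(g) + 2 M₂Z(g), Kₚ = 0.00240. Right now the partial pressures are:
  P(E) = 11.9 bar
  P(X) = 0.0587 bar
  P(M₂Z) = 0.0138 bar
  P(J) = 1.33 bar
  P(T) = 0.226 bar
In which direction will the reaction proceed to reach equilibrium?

forward (toward products)

Qₚ = P(T)²·P(J)·P(M₂Z)² / (P(X)²·P(E)) = (0.226)²·(1.33)·(0.0138)² / ((0.0587)²·(11.9)) = 3.16×10⁻⁴
Qₚ = 3.16×10⁻⁴ < Kₚ = 0.00240, so the forward reaction proceeds.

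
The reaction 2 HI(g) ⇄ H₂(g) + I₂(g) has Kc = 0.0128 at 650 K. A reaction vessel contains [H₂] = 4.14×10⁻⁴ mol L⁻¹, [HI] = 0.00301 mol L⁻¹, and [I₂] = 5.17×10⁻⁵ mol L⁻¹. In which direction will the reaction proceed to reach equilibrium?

Qc = [H₂]·[I₂] / [HI]² = (4.14×10⁻⁴)·(5.17×10⁻⁵) / (0.00301)² = 0.00236
Qc = 0.00236 < Kc = 0.0128, so the forward reaction proceeds.

to the right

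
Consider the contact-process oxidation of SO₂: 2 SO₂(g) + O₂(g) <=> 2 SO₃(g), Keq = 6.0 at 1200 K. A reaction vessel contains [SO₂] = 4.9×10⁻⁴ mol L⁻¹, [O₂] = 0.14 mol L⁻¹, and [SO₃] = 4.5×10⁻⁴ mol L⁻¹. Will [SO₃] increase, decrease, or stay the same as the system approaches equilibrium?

Q = [SO₃]² / ([SO₂]²·[O₂]) = (4.5×10⁻⁴)² / ((4.9×10⁻⁴)²·(0.14)) = 6.0
Q = 6.0 = Keq; the system is at equilibrium.

stay the same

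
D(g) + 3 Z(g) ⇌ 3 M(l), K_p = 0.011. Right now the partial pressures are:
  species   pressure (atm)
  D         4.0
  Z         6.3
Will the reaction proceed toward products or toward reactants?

(M is a pure liquid — omitted from Q_p.)
Q_p = 1 / (P(D)·P(Z)³) = 1 / ((4.0)·(6.3)³) = 0.0010
Q_p = 0.0010 < K_p = 0.011, so the forward reaction proceeds.

in the forward direction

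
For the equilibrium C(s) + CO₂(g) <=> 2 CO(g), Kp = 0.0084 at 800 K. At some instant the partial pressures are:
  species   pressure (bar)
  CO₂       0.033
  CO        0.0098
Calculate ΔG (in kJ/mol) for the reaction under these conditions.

(C is a pure solid — omitted from Qp.)
Qp = P(CO)² / P(CO₂) = (0.0098)² / (0.033) = 0.00291
ΔG = RT ln(Qp/Kp) = (8.314 J mol⁻¹ K⁻¹)(800 K) × ln(0.00291/0.0084)
   = (6.651 kJ/mol)(-1.060) = -7.05 kJ/mol
ΔG < 0, so the forward reaction is spontaneous (proceeds forward).

ΔG = -7.05 kJ/mol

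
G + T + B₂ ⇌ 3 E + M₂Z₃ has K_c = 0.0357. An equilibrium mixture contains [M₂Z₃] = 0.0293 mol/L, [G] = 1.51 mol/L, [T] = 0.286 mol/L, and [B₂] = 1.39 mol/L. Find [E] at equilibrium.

At equilibrium, K_c = [E]³·[M₂Z₃] / ([G]·[T]·[B₂]) = 0.0357.
([E])³·(0.0293) / ((1.51)·(0.286)·(1.39)) = 0.0357
[E]³ = 0.731 ⇒ [E] = 0.901 mol/L

[E] = 0.901 mol/L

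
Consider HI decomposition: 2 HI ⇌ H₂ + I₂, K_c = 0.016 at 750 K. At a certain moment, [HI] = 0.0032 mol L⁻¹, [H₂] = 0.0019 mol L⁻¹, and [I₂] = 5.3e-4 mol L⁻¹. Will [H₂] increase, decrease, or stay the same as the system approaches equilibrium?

Q_c = [H₂]·[I₂] / [HI]² = (0.0019)·(5.3e-4) / (0.0032)² = 0.098
Q_c = 0.098 > K_c = 0.016: net reverse reaction.
H₂ is a product, so it decreases.

decrease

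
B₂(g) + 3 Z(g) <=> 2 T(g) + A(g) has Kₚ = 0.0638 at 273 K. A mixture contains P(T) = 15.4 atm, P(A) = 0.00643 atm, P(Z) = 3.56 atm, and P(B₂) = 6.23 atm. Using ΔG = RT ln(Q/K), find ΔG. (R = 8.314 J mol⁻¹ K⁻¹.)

Qₚ = P(T)²·P(A) / (P(B₂)·P(Z)³) = (15.4)²·(0.00643) / ((6.23)·(3.56)³) = 0.00543
ΔG = RT ln(Qₚ/Kₚ) = (8.314 J mol⁻¹ K⁻¹)(273 K) × ln(0.00543/0.0638)
   = (2.270 kJ/mol)(-2.464) = -5.59 kJ/mol
ΔG < 0, so the forward reaction is spontaneous (proceeds forward).

ΔG = -5.59 kJ/mol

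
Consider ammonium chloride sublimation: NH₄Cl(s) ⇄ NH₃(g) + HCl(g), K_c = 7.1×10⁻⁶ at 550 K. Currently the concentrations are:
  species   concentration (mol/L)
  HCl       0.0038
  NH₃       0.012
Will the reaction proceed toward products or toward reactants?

(NH₄Cl is a pure solid — omitted from Q_c.)
Q_c = [NH₃]·[HCl] = (0.012)·(0.0038) = 4.6×10⁻⁵
Q_c = 4.6×10⁻⁵ > K_c = 7.1×10⁻⁶, so the reverse reaction proceeds.

toward reactants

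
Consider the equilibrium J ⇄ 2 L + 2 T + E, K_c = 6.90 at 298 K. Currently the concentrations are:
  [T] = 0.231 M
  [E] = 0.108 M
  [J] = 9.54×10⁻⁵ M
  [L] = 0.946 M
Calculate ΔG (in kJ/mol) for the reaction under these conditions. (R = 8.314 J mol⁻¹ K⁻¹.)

Q_c = [L]²·[T]²·[E] / [J] = (0.946)²·(0.231)²·(0.108) / (9.54×10⁻⁵) = 54.1
ΔG = RT ln(Q_c/K_c) = (8.314 J mol⁻¹ K⁻¹)(298 K) × ln(54.1/6.90)
   = (2.478 kJ/mol)(2.059) = 5.10 kJ/mol
ΔG > 0, so the forward reaction is non-spontaneous (proceeds in reverse).

ΔG = 5.10 kJ/mol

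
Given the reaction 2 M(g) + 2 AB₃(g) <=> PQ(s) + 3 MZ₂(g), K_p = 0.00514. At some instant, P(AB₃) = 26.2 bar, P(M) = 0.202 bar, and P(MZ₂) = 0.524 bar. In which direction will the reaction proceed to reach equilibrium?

neither direction; the system is at equilibrium

(PQ is a pure solid — omitted from Q_p.)
Q_p = P(MZ₂)³ / (P(M)²·P(AB₃)²) = (0.524)³ / ((0.202)²·(26.2)²) = 0.00514
Q_p = 0.00514 = K_p, so the system is already at equilibrium.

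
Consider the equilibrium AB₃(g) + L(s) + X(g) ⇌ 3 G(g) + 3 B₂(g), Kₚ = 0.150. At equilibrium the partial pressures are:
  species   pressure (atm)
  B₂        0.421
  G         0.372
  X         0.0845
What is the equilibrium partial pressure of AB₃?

(L is a pure solid — omitted from Kₚ.)
At equilibrium, Kₚ = P(G)³·P(B₂)³ / (P(AB₃)·P(X)) = 0.150.
(0.372)³·(0.421)³ / ((P(AB₃))·(0.0845)) = 0.150
P(AB₃) = 0.303 atm

P(AB₃) = 0.303 atm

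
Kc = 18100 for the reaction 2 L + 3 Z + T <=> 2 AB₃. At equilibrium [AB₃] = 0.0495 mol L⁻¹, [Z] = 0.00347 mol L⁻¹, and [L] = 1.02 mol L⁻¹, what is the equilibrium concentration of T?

[T] = 3.11 mol L⁻¹

At equilibrium, Kc = [AB₃]² / ([L]²·[Z]³·[T]) = 18100.
(0.0495)² / ((1.02)²·(0.00347)³·([T])) = 18100
[T] = 3.11 mol L⁻¹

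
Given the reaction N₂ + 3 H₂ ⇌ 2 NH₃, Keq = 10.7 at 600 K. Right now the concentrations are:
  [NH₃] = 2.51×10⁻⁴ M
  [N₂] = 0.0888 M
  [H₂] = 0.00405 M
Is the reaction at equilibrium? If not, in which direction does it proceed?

at equilibrium

Q = [NH₃]² / ([N₂]·[H₂]³) = (2.51×10⁻⁴)² / ((0.0888)·(0.00405)³) = 10.7
Q = 10.7 = Keq, so the system is already at equilibrium.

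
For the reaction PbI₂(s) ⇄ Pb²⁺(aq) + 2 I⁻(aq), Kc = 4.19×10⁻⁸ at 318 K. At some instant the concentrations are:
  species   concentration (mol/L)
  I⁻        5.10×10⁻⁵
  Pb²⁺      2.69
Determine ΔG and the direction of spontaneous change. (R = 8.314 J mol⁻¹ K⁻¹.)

(PbI₂ is a pure solid — omitted from Qc.)
Qc = [Pb²⁺]·[I⁻]² = (2.69)·(5.10×10⁻⁵)² = 7.00×10⁻⁹
ΔG = RT ln(Qc/Kc) = (8.314 J mol⁻¹ K⁻¹)(318 K) × ln(7.00×10⁻⁹/4.19×10⁻⁸)
   = (2.644 kJ/mol)(-1.789) = -4.73 kJ/mol
ΔG < 0, so the forward reaction is spontaneous (proceeds forward).

ΔG = -4.73 kJ/mol; the forward reaction is spontaneous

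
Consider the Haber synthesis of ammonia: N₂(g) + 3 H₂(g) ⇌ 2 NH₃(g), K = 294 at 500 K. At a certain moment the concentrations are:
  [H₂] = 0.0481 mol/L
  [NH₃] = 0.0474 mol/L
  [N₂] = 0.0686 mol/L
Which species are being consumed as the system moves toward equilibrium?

Q = [NH₃]² / ([N₂]·[H₂]³) = (0.0474)² / ((0.0686)·(0.0481)³) = 294
Q = 294 = K; the system is at equilibrium.

none (at equilibrium)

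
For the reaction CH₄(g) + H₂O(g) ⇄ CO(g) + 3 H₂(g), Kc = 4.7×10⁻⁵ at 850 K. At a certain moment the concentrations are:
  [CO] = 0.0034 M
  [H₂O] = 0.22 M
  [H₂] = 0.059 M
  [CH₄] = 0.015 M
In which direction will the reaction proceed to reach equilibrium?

Qc = [CO]·[H₂]³ / ([CH₄]·[H₂O]) = (0.0034)·(0.059)³ / ((0.015)·(0.22)) = 2.1×10⁻⁴
Qc = 2.1×10⁻⁴ > Kc = 4.7×10⁻⁵, so the reverse reaction proceeds.

in the reverse direction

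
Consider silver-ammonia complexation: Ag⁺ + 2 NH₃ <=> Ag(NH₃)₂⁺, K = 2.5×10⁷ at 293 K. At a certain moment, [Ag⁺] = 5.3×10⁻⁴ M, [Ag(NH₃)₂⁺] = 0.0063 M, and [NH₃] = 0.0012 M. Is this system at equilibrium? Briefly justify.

Q = [Ag(NH₃)₂⁺] / ([Ag⁺]·[NH₃]²) = (0.0063) / ((5.3×10⁻⁴)·(0.0012)²) = 8.3×10⁶
Q = 8.3×10⁶ < K = 2.5×10⁷: net forward reaction.

no; Q < K, reaction proceeds forward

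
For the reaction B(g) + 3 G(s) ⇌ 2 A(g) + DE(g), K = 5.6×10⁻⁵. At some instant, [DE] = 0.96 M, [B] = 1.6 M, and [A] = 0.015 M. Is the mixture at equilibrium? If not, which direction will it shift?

no; Q > K, reaction proceeds in reverse

(G is a pure solid — omitted from Q.)
Q = [A]²·[DE] / [B] = (0.015)²·(0.96) / (1.6) = 1.3×10⁻⁴
Q = 1.3×10⁻⁴ > K = 5.6×10⁻⁵: net reverse reaction.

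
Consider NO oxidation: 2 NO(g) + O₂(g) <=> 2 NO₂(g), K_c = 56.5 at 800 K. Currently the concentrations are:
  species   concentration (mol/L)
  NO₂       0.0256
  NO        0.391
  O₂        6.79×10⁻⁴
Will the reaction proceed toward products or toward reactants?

forward (toward products)

Q_c = [NO₂]² / ([NO]²·[O₂]) = (0.0256)² / ((0.391)²·(6.79×10⁻⁴)) = 6.31
Q_c = 6.31 < K_c = 56.5, so the forward reaction proceeds.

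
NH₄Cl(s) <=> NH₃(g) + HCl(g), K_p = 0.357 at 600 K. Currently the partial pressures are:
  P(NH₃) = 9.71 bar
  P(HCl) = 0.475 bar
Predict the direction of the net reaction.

(NH₄Cl is a pure solid — omitted from Q_p.)
Q_p = P(NH₃)·P(HCl) = (9.71)·(0.475) = 4.61
Q_p = 4.61 > K_p = 0.357, so the reverse reaction proceeds.

in the reverse direction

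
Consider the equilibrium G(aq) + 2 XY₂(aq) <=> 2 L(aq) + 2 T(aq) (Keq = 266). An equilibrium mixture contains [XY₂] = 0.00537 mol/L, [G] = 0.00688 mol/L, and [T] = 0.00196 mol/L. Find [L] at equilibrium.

[L] = 3.71 mol/L

At equilibrium, Keq = [L]²·[T]² / ([G]·[XY₂]²) = 266.
([L])²·(0.00196)² / ((0.00688)·(0.00537)²) = 266
[L]² = 13.7 ⇒ [L] = 3.71 mol/L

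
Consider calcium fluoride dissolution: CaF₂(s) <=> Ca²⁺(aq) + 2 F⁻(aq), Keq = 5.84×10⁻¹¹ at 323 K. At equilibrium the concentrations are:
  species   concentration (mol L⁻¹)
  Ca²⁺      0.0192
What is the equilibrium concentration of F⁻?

[F⁻] = 5.52×10⁻⁵ mol L⁻¹

(CaF₂ is a pure solid — omitted from Keq.)
At equilibrium, Keq = [Ca²⁺]·[F⁻]² = 5.84×10⁻¹¹.
(0.0192)·([F⁻])² = 5.84×10⁻¹¹
[F⁻]² = 3.04×10⁻⁹ ⇒ [F⁻] = 5.52×10⁻⁵ mol L⁻¹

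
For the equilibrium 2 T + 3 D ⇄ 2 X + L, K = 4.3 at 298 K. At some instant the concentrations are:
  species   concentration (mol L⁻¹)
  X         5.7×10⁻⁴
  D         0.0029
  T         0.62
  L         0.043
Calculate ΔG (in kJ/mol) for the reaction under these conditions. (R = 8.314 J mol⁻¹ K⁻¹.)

Q = [X]²·[L] / ([T]²·[D]³) = (5.7×10⁻⁴)²·(0.043) / ((0.62)²·(0.0029)³) = 1.49
ΔG = RT ln(Q/K) = (8.314 J mol⁻¹ K⁻¹)(298 K) × ln(1.49/4.3)
   = (2.478 kJ/mol)(-1.060) = -2.63 kJ/mol
ΔG < 0, so the forward reaction is spontaneous (proceeds forward).

ΔG = -2.63 kJ/mol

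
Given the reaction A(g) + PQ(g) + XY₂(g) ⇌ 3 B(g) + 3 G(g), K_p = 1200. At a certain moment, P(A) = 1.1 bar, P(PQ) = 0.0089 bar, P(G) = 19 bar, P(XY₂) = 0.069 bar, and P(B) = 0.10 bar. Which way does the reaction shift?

toward reactants

Q_p = P(B)³·P(G)³ / (P(A)·P(PQ)·P(XY₂)) = (0.10)³·(19)³ / ((1.1)·(0.0089)·(0.069)) = 10000
Q_p = 10000 > K_p = 1200, so the reverse reaction proceeds.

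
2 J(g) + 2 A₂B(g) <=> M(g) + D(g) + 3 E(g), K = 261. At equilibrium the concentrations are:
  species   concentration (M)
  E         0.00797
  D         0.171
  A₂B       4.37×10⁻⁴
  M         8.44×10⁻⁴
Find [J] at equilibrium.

[J] = 0.00121 M

At equilibrium, K = [M]·[D]·[E]³ / ([J]²·[A₂B]²) = 261.
(8.44×10⁻⁴)·(0.171)·(0.00797)³ / (([J])²·(4.37×10⁻⁴)²) = 261
[J]² = 1.47×10⁻⁶ ⇒ [J] = 0.00121 M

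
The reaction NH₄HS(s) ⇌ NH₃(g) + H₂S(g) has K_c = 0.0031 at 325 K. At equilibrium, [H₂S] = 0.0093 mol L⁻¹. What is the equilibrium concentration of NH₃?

[NH₃] = 0.33 mol L⁻¹

(NH₄HS is a pure solid — omitted from K_c.)
At equilibrium, K_c = [NH₃]·[H₂S] = 0.0031.
([NH₃])·(0.0093) = 0.0031
[NH₃] = 0.333 = 0.33 mol L⁻¹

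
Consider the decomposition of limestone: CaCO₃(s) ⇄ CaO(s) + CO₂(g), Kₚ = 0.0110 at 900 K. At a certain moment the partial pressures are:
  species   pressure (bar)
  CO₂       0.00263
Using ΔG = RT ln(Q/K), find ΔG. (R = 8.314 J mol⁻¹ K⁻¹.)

ΔG = -10.7 kJ/mol

(CaCO₃, CaO are pure solids — omitted from Qₚ.)
Qₚ = P(CO₂) = 0.00263
ΔG = RT ln(Qₚ/Kₚ) = (8.314 J mol⁻¹ K⁻¹)(900 K) × ln(0.00263/0.0110)
   = (7.483 kJ/mol)(-1.431) = -10.7 kJ/mol
ΔG < 0, so the forward reaction is spontaneous (proceeds forward).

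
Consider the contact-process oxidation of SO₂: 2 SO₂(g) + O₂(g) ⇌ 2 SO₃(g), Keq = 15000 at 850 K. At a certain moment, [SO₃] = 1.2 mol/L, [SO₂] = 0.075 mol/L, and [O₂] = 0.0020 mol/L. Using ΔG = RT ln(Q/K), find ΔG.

ΔG = 15.2 kJ/mol

Q = [SO₃]² / ([SO₂]²·[O₂]) = (1.2)² / ((0.075)²·(0.0020)) = 1.28e5
ΔG = RT ln(Q/Keq) = (8.314 J mol⁻¹ K⁻¹)(850 K) × ln(1.28e5/15000)
   = (7.067 kJ/mol)(2.144) = 15.2 kJ/mol
ΔG > 0, so the forward reaction is non-spontaneous (proceeds in reverse).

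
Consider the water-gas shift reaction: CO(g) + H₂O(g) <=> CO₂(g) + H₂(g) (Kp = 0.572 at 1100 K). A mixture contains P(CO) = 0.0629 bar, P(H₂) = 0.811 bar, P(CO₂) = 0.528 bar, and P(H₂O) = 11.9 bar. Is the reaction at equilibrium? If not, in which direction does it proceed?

neither direction; the system is at equilibrium

Qp = P(CO₂)·P(H₂) / (P(CO)·P(H₂O)) = (0.528)·(0.811) / ((0.0629)·(11.9)) = 0.572
Qp = 0.572 = Kp, so the system is already at equilibrium.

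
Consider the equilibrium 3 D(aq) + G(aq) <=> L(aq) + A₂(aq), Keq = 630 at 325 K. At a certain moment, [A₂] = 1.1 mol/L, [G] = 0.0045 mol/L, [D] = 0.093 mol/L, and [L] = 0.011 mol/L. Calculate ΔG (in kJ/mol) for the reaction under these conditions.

Q = [L]·[A₂] / ([D]³·[G]) = (0.011)·(1.1) / ((0.093)³·(0.0045)) = 3340
ΔG = RT ln(Q/Keq) = (8.314 J mol⁻¹ K⁻¹)(325 K) × ln(3340/630)
   = (2.702 kJ/mol)(1.668) = 4.51 kJ/mol
ΔG > 0, so the forward reaction is non-spontaneous (proceeds in reverse).

ΔG = 4.51 kJ/mol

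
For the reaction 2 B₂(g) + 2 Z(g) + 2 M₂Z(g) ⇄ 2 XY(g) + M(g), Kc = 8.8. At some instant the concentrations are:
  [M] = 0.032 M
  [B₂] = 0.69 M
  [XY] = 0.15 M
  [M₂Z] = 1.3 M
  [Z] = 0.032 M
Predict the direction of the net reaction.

to the right

Qc = [XY]²·[M] / ([B₂]²·[Z]²·[M₂Z]²) = (0.15)²·(0.032) / ((0.69)²·(0.032)²·(1.3)²) = 0.87
Qc = 0.87 < Kc = 8.8, so the forward reaction proceeds.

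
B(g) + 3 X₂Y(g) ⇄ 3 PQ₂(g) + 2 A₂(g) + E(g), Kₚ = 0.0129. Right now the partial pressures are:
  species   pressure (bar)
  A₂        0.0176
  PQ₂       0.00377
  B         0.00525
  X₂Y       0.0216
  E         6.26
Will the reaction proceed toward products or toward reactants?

to the right

Qₚ = P(PQ₂)³·P(A₂)²·P(E) / (P(B)·P(X₂Y)³) = (0.00377)³·(0.0176)²·(6.26) / ((0.00525)·(0.0216)³) = 0.00196
Qₚ = 0.00196 < Kₚ = 0.0129, so the forward reaction proceeds.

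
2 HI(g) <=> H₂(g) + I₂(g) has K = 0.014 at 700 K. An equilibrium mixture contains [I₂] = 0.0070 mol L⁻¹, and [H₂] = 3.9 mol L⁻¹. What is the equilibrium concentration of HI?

[HI] = 1.4 mol L⁻¹

At equilibrium, K = [H₂]·[I₂] / [HI]² = 0.014.
(3.9)·(0.0070) / ([HI])² = 0.014
[HI]² = 1.95 ⇒ [HI] = 1.4 mol L⁻¹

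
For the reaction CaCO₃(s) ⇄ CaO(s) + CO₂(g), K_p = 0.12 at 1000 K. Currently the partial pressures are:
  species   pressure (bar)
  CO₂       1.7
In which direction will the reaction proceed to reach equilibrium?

(CaCO₃, CaO are pure solids — omitted from Q_p.)
Q_p = P(CO₂) = 1.7
Q_p = 1.7 > K_p = 0.12, so the reverse reaction proceeds.

reverse (toward reactants)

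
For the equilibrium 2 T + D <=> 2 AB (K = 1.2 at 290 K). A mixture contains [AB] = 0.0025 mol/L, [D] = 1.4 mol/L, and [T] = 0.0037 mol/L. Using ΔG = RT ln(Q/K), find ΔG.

Q = [AB]² / ([T]²·[D]) = (0.0025)² / ((0.0037)²·(1.4)) = 0.326
ΔG = RT ln(Q/K) = (8.314 J mol⁻¹ K⁻¹)(290 K) × ln(0.326/1.2)
   = (2.411 kJ/mol)(-1.303) = -3.14 kJ/mol
ΔG < 0, so the forward reaction is spontaneous (proceeds forward).

ΔG = -3.14 kJ/mol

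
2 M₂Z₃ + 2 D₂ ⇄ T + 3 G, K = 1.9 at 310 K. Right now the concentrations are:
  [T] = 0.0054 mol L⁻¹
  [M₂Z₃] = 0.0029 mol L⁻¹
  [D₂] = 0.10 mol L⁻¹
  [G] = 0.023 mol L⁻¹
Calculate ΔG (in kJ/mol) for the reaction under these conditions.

Q = [T]·[G]³ / ([M₂Z₃]²·[D₂]²) = (0.0054)·(0.023)³ / ((0.0029)²·(0.10)²) = 0.781
ΔG = RT ln(Q/K) = (8.314 J mol⁻¹ K⁻¹)(310 K) × ln(0.781/1.9)
   = (2.577 kJ/mol)(-0.8890) = -2.29 kJ/mol
ΔG < 0, so the forward reaction is spontaneous (proceeds forward).

ΔG = -2.29 kJ/mol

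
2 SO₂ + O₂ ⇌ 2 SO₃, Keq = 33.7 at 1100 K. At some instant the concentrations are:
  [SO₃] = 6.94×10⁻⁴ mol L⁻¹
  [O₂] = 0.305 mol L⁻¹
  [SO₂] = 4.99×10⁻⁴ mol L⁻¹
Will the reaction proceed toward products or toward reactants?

forward (toward products)

Q = [SO₃]² / ([SO₂]²·[O₂]) = (6.94×10⁻⁴)² / ((4.99×10⁻⁴)²·(0.305)) = 6.34
Q = 6.34 < Keq = 33.7, so the forward reaction proceeds.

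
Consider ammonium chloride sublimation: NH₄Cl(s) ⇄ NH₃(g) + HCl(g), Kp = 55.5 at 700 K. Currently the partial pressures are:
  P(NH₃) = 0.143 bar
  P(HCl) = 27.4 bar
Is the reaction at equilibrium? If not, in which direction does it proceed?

to the right

(NH₄Cl is a pure solid — omitted from Qp.)
Qp = P(NH₃)·P(HCl) = (0.143)·(27.4) = 3.92
Qp = 3.92 < Kp = 55.5, so the forward reaction proceeds.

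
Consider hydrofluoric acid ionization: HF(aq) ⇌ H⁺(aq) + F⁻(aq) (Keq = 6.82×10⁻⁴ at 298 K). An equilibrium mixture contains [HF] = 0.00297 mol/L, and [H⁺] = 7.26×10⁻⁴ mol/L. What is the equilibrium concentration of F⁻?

At equilibrium, Keq = [H⁺]·[F⁻] / [HF] = 6.82×10⁻⁴.
(7.26×10⁻⁴)·([F⁻]) / (0.00297) = 6.82×10⁻⁴
[F⁻] = 0.00279 mol/L

[F⁻] = 0.00279 mol/L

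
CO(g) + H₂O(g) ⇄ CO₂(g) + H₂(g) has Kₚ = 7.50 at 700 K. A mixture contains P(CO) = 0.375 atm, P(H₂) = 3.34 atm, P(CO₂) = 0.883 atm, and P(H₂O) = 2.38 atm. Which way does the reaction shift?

Qₚ = P(CO₂)·P(H₂) / (P(CO)·P(H₂O)) = (0.883)·(3.34) / ((0.375)·(2.38)) = 3.30
Qₚ = 3.30 < Kₚ = 7.50, so the forward reaction proceeds.

forward (toward products)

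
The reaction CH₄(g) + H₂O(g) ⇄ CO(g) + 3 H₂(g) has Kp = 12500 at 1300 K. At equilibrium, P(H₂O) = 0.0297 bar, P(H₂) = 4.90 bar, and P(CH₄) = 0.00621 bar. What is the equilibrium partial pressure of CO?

P(CO) = 0.0196 bar

At equilibrium, Kp = P(CO)·P(H₂)³ / (P(CH₄)·P(H₂O)) = 12500.
(P(CO))·(4.90)³ / ((0.00621)·(0.0297)) = 12500
P(CO) = 0.0196 bar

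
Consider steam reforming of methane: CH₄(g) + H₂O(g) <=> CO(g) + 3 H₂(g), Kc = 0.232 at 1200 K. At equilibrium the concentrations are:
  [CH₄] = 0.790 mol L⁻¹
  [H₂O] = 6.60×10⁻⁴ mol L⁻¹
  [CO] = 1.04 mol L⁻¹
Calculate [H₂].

[H₂] = 0.0488 mol L⁻¹

At equilibrium, Kc = [CO]·[H₂]³ / ([CH₄]·[H₂O]) = 0.232.
(1.04)·([H₂])³ / ((0.790)·(6.60×10⁻⁴)) = 0.232
[H₂]³ = 1.16×10⁻⁴ ⇒ [H₂] = 0.0488 mol L⁻¹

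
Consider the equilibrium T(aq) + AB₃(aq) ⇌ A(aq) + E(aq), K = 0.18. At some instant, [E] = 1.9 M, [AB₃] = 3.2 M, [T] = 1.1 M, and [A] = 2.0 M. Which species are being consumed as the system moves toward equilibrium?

Q = [A]·[E] / ([T]·[AB₃]) = (2.0)·(1.9) / ((1.1)·(3.2)) = 1.1
Q = 1.1 > K = 0.18: net reverse reaction.

A, E (products)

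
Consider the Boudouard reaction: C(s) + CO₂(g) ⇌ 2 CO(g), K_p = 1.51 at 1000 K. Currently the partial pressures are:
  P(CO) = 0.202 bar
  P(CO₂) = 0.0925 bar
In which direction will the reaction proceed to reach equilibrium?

(C is a pure solid — omitted from Q_p.)
Q_p = P(CO)² / P(CO₂) = (0.202)² / (0.0925) = 0.441
Q_p = 0.441 < K_p = 1.51, so the forward reaction proceeds.

forward (toward products)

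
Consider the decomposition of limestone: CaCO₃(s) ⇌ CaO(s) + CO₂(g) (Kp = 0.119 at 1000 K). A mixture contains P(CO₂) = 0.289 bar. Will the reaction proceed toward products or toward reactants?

reverse (toward reactants)

(CaCO₃, CaO are pure solids — omitted from Qp.)
Qp = P(CO₂) = 0.289
Qp = 0.289 > Kp = 0.119, so the reverse reaction proceeds.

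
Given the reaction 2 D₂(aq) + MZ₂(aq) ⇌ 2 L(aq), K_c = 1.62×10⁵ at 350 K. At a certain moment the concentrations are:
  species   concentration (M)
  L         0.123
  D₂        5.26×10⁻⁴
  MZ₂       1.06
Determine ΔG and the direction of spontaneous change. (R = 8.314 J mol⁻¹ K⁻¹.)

Q_c = [L]² / ([D₂]²·[MZ₂]) = (0.123)² / ((5.26×10⁻⁴)²·(1.06)) = 51600
ΔG = RT ln(Q_c/K_c) = (8.314 J mol⁻¹ K⁻¹)(350 K) × ln(51600/1.62×10⁵)
   = (2.910 kJ/mol)(-1.144) = -3.33 kJ/mol
ΔG < 0, so the forward reaction is spontaneous (proceeds forward).

ΔG = -3.33 kJ/mol; the forward reaction is spontaneous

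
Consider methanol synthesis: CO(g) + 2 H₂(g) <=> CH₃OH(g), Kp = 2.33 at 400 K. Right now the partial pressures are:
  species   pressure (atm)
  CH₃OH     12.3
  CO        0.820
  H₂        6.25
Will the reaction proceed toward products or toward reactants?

Qp = P(CH₃OH) / (P(CO)·P(H₂)²) = (12.3) / ((0.820)·(6.25)²) = 0.384
Qp = 0.384 < Kp = 2.33, so the forward reaction proceeds.

toward products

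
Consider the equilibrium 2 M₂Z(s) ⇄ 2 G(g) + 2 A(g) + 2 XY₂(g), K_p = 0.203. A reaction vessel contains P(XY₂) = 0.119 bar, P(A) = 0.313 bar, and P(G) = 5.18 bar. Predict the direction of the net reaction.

(M₂Z is a pure solid — omitted from Q_p.)
Q_p = P(G)²·P(A)²·P(XY₂)² = (5.18)²·(0.313)²·(0.119)² = 0.0372
Q_p = 0.0372 < K_p = 0.203, so the forward reaction proceeds.

in the forward direction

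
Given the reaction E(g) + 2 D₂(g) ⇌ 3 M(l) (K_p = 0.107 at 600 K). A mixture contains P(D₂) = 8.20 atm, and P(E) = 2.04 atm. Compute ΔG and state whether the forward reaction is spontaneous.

(M is a pure liquid — omitted from Q_p.)
Q_p = 1 / (P(E)·P(D₂)²) = 1 / ((2.04)·(8.20)²) = 0.00729
ΔG = RT ln(Q_p/K_p) = (8.314 J mol⁻¹ K⁻¹)(600 K) × ln(0.00729/0.107)
   = (4.988 kJ/mol)(-2.686) = -13.4 kJ/mol
ΔG < 0, so the forward reaction is spontaneous (proceeds forward).

ΔG = -13.4 kJ/mol; the forward reaction is spontaneous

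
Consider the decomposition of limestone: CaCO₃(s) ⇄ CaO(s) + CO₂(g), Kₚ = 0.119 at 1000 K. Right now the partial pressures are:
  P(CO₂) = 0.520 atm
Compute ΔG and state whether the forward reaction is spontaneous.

(CaCO₃, CaO are pure solids — omitted from Qₚ.)
Qₚ = P(CO₂) = 0.520
ΔG = RT ln(Qₚ/Kₚ) = (8.314 J mol⁻¹ K⁻¹)(1000 K) × ln(0.520/0.119)
   = (8.314 kJ/mol)(1.475) = 12.3 kJ/mol
ΔG > 0, so the forward reaction is non-spontaneous (proceeds in reverse).

ΔG = 12.3 kJ/mol; the forward reaction is non-spontaneous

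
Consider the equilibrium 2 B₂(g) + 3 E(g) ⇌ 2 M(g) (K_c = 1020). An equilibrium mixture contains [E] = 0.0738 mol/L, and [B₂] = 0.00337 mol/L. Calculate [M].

At equilibrium, K_c = [M]² / ([B₂]²·[E]³) = 1020.
([M])² / ((0.00337)²·(0.0738)³) = 1020
[M]² = 4.66×10⁻⁶ ⇒ [M] = 0.00216 mol/L

[M] = 0.00216 mol/L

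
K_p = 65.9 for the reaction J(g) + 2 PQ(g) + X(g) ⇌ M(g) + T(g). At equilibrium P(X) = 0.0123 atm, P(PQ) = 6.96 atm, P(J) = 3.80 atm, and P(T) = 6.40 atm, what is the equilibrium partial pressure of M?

At equilibrium, K_p = P(M)·P(T) / (P(J)·P(PQ)²·P(X)) = 65.9.
(P(M))·(6.40) / ((3.80)·(6.96)²·(0.0123)) = 65.9
P(M) = 23.3 atm

P(M) = 23.3 atm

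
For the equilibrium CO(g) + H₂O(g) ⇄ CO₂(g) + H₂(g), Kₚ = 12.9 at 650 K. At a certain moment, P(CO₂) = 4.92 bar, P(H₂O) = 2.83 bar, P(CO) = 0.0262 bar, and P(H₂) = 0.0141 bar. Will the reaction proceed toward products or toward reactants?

to the right

Qₚ = P(CO₂)·P(H₂) / (P(CO)·P(H₂O)) = (4.92)·(0.0141) / ((0.0262)·(2.83)) = 0.936
Qₚ = 0.936 < Kₚ = 12.9, so the forward reaction proceeds.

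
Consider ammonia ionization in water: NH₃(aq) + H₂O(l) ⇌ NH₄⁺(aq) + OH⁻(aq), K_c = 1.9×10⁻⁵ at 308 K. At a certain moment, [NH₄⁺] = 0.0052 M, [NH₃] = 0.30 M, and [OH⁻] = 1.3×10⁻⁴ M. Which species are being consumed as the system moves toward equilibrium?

(H₂O is a pure liquid — omitted from Q_c.)
Q_c = [NH₄⁺]·[OH⁻] / [NH₃] = (0.0052)·(1.3×10⁻⁴) / (0.30) = 2.3×10⁻⁶
Q_c = 2.3×10⁻⁶ < K_c = 1.9×10⁻⁵: net forward reaction.

NH₃, H₂O (reactants)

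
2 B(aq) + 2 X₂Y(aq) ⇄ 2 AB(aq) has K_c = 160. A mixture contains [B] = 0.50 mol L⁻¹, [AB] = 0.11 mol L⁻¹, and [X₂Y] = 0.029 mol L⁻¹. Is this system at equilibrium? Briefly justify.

Q_c = [AB]² / ([B]²·[X₂Y]²) = (0.11)² / ((0.50)²·(0.029)²) = 58
Q_c = 58 < K_c = 160: net forward reaction.

no; Q < K, reaction proceeds forward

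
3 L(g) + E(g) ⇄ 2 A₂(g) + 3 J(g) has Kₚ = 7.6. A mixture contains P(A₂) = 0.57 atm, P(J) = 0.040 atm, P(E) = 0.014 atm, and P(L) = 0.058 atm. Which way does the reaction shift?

Qₚ = P(A₂)²·P(J)³ / (P(L)³·P(E)) = (0.57)²·(0.040)³ / ((0.058)³·(0.014)) = 7.6
Qₚ = 7.6 = Kₚ, so the system is already at equilibrium.

neither direction; the system is at equilibrium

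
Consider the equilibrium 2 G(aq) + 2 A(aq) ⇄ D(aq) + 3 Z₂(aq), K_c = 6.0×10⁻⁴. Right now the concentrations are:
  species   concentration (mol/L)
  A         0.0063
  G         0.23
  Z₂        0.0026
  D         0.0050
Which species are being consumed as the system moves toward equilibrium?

G, A (reactants)

Q_c = [D]·[Z₂]³ / ([G]²·[A]²) = (0.0050)·(0.0026)³ / ((0.23)²·(0.0063)²) = 4.2×10⁻⁵
Q_c = 4.2×10⁻⁵ < K_c = 6.0×10⁻⁴: net forward reaction.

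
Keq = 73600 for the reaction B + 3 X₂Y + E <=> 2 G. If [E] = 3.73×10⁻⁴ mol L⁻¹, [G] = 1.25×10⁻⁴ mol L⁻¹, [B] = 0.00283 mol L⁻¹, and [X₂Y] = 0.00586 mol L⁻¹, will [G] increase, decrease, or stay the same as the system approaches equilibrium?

stay the same

Q = [G]² / ([B]·[X₂Y]³·[E]) = (1.25×10⁻⁴)² / ((0.00283)·(0.00586)³·(3.73×10⁻⁴)) = 73600
Q = 73600 = Keq; the system is at equilibrium.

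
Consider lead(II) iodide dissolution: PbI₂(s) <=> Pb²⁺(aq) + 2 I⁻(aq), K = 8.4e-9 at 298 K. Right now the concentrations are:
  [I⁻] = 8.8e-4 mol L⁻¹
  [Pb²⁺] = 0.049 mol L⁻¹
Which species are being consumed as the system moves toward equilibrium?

Pb²⁺, I⁻ (products)

(PbI₂ is a pure solid — omitted from Q.)
Q = [Pb²⁺]·[I⁻]² = (0.049)·(8.8e-4)² = 3.8e-8
Q = 3.8e-8 > K = 8.4e-9: net reverse reaction.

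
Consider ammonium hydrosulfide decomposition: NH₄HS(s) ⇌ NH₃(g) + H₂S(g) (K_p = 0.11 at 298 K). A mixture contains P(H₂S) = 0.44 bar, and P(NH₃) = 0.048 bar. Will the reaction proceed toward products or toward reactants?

toward products

(NH₄HS is a pure solid — omitted from Q_p.)
Q_p = P(NH₃)·P(H₂S) = (0.048)·(0.44) = 0.021
Q_p = 0.021 < K_p = 0.11, so the forward reaction proceeds.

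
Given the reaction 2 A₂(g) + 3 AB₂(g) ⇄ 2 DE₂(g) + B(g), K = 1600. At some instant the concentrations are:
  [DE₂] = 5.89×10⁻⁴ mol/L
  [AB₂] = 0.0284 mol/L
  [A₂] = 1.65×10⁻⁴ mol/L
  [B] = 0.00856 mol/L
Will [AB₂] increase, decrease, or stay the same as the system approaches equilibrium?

Q = [DE₂]²·[B] / ([A₂]²·[AB₂]³) = (5.89×10⁻⁴)²·(0.00856) / ((1.65×10⁻⁴)²·(0.0284)³) = 4760
Q = 4760 > K = 1600: net reverse reaction.
AB₂ is a reactant, so it increases.

increase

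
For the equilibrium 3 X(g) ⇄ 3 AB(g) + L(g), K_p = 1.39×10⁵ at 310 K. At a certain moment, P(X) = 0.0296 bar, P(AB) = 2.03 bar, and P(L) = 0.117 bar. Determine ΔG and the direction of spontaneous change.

Q_p = P(AB)³·P(L) / P(X)³ = (2.03)³·(0.117) / (0.0296)³ = 37700
ΔG = RT ln(Q_p/K_p) = (8.314 J mol⁻¹ K⁻¹)(310 K) × ln(37700/1.39×10⁵)
   = (2.577 kJ/mol)(-1.305) = -3.36 kJ/mol
ΔG < 0, so the forward reaction is spontaneous (proceeds forward).

ΔG = -3.36 kJ/mol; the forward reaction is spontaneous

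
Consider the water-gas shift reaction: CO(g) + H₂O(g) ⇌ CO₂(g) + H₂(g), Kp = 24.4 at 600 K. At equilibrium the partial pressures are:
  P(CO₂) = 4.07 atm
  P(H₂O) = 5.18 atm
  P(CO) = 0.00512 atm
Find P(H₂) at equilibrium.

At equilibrium, Kp = P(CO₂)·P(H₂) / (P(CO)·P(H₂O)) = 24.4.
(4.07)·(P(H₂)) / ((0.00512)·(5.18)) = 24.4
P(H₂) = 0.159 atm

P(H₂) = 0.159 atm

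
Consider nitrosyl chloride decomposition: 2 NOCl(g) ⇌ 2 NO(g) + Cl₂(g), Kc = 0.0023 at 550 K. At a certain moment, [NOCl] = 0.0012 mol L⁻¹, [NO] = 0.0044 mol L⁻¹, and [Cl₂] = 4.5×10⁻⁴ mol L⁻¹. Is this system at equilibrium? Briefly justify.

Qc = [NO]²·[Cl₂] / [NOCl]² = (0.0044)²·(4.5×10⁻⁴) / (0.0012)² = 0.0061
Qc = 0.0061 > Kc = 0.0023: net reverse reaction.

no; Q > K, reaction proceeds in reverse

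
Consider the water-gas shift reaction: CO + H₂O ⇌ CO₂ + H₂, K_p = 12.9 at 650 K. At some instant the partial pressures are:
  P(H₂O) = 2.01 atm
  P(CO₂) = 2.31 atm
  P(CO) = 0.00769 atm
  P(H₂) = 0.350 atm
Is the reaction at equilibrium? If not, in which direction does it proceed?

reverse (toward reactants)

Q_p = P(CO₂)·P(H₂) / (P(CO)·P(H₂O)) = (2.31)·(0.350) / ((0.00769)·(2.01)) = 52.3
Q_p = 52.3 > K_p = 12.9, so the reverse reaction proceeds.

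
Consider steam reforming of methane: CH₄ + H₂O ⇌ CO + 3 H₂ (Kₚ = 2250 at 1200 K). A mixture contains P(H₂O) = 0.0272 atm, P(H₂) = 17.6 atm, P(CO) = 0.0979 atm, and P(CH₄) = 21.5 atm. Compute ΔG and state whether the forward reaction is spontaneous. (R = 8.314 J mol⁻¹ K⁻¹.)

Qₚ = P(CO)·P(H₂)³ / (P(CH₄)·P(H₂O)) = (0.0979)·(17.6)³ / ((21.5)·(0.0272)) = 913
ΔG = RT ln(Qₚ/Kₚ) = (8.314 J mol⁻¹ K⁻¹)(1200 K) × ln(913/2250)
   = (9.977 kJ/mol)(-0.9019) = -9.00 kJ/mol
ΔG < 0, so the forward reaction is spontaneous (proceeds forward).

ΔG = -9.00 kJ/mol; the forward reaction is spontaneous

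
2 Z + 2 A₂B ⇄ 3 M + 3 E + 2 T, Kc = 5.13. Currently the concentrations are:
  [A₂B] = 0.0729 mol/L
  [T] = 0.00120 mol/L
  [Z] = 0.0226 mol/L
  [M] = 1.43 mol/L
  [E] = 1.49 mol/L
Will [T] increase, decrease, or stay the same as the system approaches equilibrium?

stay the same

Qc = [M]³·[E]³·[T]² / ([Z]²·[A₂B]²) = (1.43)³·(1.49)³·(0.00120)² / ((0.0226)²·(0.0729)²) = 5.13
Qc = 5.13 = Kc; the system is at equilibrium.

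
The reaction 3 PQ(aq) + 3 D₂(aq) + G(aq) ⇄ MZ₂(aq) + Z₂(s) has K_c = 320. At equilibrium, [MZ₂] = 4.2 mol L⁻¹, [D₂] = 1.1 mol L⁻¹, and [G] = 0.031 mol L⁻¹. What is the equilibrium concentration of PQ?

(Z₂ is a pure solid — omitted from K_c.)
At equilibrium, K_c = [MZ₂] / ([PQ]³·[D₂]³·[G]) = 320.
(4.2) / (([PQ])³·(1.1)³·(0.031)) = 320
[PQ]³ = 0.318 ⇒ [PQ] = 0.68 mol L⁻¹

[PQ] = 0.68 mol L⁻¹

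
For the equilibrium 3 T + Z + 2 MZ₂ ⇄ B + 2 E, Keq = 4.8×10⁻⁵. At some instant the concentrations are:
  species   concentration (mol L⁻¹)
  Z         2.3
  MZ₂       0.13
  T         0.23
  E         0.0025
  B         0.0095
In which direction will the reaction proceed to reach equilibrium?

reverse (toward reactants)

Q = [B]·[E]² / ([T]³·[Z]·[MZ₂]²) = (0.0095)·(0.0025)² / ((0.23)³·(2.3)·(0.13)²) = 1.3×10⁻⁴
Q = 1.3×10⁻⁴ > Keq = 4.8×10⁻⁵, so the reverse reaction proceeds.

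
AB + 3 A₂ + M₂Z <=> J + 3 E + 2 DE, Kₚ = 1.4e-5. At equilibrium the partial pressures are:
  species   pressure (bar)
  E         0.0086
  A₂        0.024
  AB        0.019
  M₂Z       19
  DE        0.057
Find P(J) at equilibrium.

P(J) = 0.034 bar

At equilibrium, Kₚ = P(J)·P(E)³·P(DE)² / (P(AB)·P(A₂)³·P(M₂Z)) = 1.4e-5.
(P(J))·(0.0086)³·(0.057)² / ((0.019)·(0.024)³·(19)) = 1.4e-5
P(J) = 0.0338 = 0.034 bar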